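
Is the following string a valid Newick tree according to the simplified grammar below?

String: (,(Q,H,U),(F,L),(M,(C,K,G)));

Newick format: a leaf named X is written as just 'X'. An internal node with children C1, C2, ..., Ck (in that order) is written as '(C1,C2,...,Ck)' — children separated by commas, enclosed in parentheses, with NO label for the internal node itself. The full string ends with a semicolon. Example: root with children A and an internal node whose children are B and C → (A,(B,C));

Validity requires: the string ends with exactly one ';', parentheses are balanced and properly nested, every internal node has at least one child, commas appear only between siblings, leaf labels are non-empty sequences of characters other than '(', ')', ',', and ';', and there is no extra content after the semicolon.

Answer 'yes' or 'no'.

Answer: no

Derivation:
Input: (,(Q,H,U),(F,L),(M,(C,K,G)));
Paren balance: 5 '(' vs 5 ')' OK
Ends with single ';': True
Full parse: FAILS (empty leaf label at pos 1)
Valid: False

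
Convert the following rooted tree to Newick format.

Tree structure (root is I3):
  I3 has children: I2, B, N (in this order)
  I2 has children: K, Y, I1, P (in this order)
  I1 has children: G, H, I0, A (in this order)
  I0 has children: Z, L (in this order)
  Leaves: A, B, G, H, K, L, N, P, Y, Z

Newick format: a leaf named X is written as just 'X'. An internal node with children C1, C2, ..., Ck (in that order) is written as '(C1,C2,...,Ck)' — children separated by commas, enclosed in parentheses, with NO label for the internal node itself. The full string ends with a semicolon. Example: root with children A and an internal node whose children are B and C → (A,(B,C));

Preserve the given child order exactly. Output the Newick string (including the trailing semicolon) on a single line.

internal I3 with children ['I2', 'B', 'N']
  internal I2 with children ['K', 'Y', 'I1', 'P']
    leaf 'K' → 'K'
    leaf 'Y' → 'Y'
    internal I1 with children ['G', 'H', 'I0', 'A']
      leaf 'G' → 'G'
      leaf 'H' → 'H'
      internal I0 with children ['Z', 'L']
        leaf 'Z' → 'Z'
        leaf 'L' → 'L'
      → '(Z,L)'
      leaf 'A' → 'A'
    → '(G,H,(Z,L),A)'
    leaf 'P' → 'P'
  → '(K,Y,(G,H,(Z,L),A),P)'
  leaf 'B' → 'B'
  leaf 'N' → 'N'
→ '((K,Y,(G,H,(Z,L),A),P),B,N)'
Final: ((K,Y,(G,H,(Z,L),A),P),B,N);

Answer: ((K,Y,(G,H,(Z,L),A),P),B,N);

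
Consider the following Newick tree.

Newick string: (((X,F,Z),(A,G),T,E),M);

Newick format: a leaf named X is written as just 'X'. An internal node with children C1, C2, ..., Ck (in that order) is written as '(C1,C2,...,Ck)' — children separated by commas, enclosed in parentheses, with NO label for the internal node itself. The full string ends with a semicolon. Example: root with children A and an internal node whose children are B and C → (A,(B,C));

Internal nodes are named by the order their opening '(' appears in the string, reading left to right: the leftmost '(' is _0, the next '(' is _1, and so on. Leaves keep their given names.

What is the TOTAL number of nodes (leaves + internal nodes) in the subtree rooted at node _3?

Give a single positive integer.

Newick: (((X,F,Z),(A,G),T,E),M);
Locate _3: it is the '(' at position 10 (the 4th '(' reading left to right).
Query: subtree rooted at _3
_3: subtree_size = 1 + 2
  A: subtree_size = 1 + 0
  G: subtree_size = 1 + 0
Total subtree size of _3: 3

Answer: 3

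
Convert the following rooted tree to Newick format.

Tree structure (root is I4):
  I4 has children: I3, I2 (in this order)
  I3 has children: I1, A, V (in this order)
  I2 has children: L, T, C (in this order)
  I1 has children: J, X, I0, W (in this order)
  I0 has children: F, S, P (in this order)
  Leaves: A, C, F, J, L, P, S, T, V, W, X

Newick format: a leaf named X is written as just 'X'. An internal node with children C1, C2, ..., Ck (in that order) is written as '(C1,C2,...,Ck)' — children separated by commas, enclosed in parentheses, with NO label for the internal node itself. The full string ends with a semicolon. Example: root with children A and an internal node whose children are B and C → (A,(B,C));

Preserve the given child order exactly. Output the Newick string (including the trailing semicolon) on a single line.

internal I4 with children ['I3', 'I2']
  internal I3 with children ['I1', 'A', 'V']
    internal I1 with children ['J', 'X', 'I0', 'W']
      leaf 'J' → 'J'
      leaf 'X' → 'X'
      internal I0 with children ['F', 'S', 'P']
        leaf 'F' → 'F'
        leaf 'S' → 'S'
        leaf 'P' → 'P'
      → '(F,S,P)'
      leaf 'W' → 'W'
    → '(J,X,(F,S,P),W)'
    leaf 'A' → 'A'
    leaf 'V' → 'V'
  → '((J,X,(F,S,P),W),A,V)'
  internal I2 with children ['L', 'T', 'C']
    leaf 'L' → 'L'
    leaf 'T' → 'T'
    leaf 'C' → 'C'
  → '(L,T,C)'
→ '(((J,X,(F,S,P),W),A,V),(L,T,C))'
Final: (((J,X,(F,S,P),W),A,V),(L,T,C));

Answer: (((J,X,(F,S,P),W),A,V),(L,T,C));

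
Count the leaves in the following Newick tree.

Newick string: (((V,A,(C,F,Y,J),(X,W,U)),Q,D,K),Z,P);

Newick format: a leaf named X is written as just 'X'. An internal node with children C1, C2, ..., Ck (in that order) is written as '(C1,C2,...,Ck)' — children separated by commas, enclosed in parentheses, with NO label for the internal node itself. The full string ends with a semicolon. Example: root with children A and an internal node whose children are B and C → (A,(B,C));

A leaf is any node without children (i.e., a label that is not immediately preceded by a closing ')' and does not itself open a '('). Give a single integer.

Newick: (((V,A,(C,F,Y,J),(X,W,U)),Q,D,K),Z,P);
Scan left-to-right; a leaf is any maximal label run not followed by '(':
  pos 3: leaf 'V' → count = 1
  pos 5: leaf 'A' → count = 2
  pos 8: leaf 'C' → count = 3
  pos 10: leaf 'F' → count = 4
  pos 12: leaf 'Y' → count = 5
  pos 14: leaf 'J' → count = 6
  pos 18: leaf 'X' → count = 7
  pos 20: leaf 'W' → count = 8
  pos 22: leaf 'U' → count = 9
  pos 26: leaf 'Q' → count = 10
  pos 28: leaf 'D' → count = 11
  pos 30: leaf 'K' → count = 12
  pos 33: leaf 'Z' → count = 13
  pos 35: leaf 'P' → count = 14
Total leaves: 14

Answer: 14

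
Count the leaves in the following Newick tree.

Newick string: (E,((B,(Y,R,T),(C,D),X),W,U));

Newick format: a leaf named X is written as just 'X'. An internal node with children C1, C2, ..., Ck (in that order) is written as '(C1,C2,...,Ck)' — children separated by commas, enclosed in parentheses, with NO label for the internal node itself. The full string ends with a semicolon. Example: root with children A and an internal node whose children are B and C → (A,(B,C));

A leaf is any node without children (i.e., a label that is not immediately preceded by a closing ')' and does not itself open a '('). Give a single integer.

Answer: 10

Derivation:
Newick: (E,((B,(Y,R,T),(C,D),X),W,U));
Scan left-to-right; a leaf is any maximal label run not followed by '(':
  pos 1: leaf 'E' → count = 1
  pos 5: leaf 'B' → count = 2
  pos 8: leaf 'Y' → count = 3
  pos 10: leaf 'R' → count = 4
  pos 12: leaf 'T' → count = 5
  pos 16: leaf 'C' → count = 6
  pos 18: leaf 'D' → count = 7
  pos 21: leaf 'X' → count = 8
  pos 24: leaf 'W' → count = 9
  pos 26: leaf 'U' → count = 10
Total leaves: 10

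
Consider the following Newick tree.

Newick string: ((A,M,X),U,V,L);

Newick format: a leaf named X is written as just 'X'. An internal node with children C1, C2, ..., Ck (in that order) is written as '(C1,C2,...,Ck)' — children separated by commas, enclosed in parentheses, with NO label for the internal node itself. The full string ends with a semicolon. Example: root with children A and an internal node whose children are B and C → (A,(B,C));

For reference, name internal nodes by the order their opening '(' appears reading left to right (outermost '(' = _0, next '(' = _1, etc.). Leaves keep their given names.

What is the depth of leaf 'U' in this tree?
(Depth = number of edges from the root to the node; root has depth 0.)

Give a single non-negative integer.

Answer: 1

Derivation:
Newick: ((A,M,X),U,V,L);
Naming internals by '(' encounter order: outermost '(' = _0, next = _1, ...
Query node: U
Path from root: _0 -> U
Depth of U: 1 (number of edges from root)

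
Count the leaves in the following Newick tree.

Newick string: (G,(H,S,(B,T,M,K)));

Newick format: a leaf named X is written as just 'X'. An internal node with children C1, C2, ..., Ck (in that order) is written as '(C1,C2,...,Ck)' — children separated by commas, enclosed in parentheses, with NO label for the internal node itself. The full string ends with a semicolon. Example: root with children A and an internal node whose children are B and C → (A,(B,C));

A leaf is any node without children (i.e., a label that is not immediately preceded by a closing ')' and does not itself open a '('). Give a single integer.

Answer: 7

Derivation:
Newick: (G,(H,S,(B,T,M,K)));
Scan left-to-right; a leaf is any maximal label run not followed by '(':
  pos 1: leaf 'G' → count = 1
  pos 4: leaf 'H' → count = 2
  pos 6: leaf 'S' → count = 3
  pos 9: leaf 'B' → count = 4
  pos 11: leaf 'T' → count = 5
  pos 13: leaf 'M' → count = 6
  pos 15: leaf 'K' → count = 7
Total leaves: 7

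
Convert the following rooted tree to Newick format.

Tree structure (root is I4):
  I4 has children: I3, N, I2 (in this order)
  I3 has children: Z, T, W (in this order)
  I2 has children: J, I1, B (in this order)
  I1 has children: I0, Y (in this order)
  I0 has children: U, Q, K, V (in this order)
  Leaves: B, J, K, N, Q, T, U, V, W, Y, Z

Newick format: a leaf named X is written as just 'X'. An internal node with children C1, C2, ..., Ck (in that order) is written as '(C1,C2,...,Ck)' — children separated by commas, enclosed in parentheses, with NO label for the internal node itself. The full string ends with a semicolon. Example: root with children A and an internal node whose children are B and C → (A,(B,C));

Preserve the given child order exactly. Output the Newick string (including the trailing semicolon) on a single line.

internal I4 with children ['I3', 'N', 'I2']
  internal I3 with children ['Z', 'T', 'W']
    leaf 'Z' → 'Z'
    leaf 'T' → 'T'
    leaf 'W' → 'W'
  → '(Z,T,W)'
  leaf 'N' → 'N'
  internal I2 with children ['J', 'I1', 'B']
    leaf 'J' → 'J'
    internal I1 with children ['I0', 'Y']
      internal I0 with children ['U', 'Q', 'K', 'V']
        leaf 'U' → 'U'
        leaf 'Q' → 'Q'
        leaf 'K' → 'K'
        leaf 'V' → 'V'
      → '(U,Q,K,V)'
      leaf 'Y' → 'Y'
    → '((U,Q,K,V),Y)'
    leaf 'B' → 'B'
  → '(J,((U,Q,K,V),Y),B)'
→ '((Z,T,W),N,(J,((U,Q,K,V),Y),B))'
Final: ((Z,T,W),N,(J,((U,Q,K,V),Y),B));

Answer: ((Z,T,W),N,(J,((U,Q,K,V),Y),B));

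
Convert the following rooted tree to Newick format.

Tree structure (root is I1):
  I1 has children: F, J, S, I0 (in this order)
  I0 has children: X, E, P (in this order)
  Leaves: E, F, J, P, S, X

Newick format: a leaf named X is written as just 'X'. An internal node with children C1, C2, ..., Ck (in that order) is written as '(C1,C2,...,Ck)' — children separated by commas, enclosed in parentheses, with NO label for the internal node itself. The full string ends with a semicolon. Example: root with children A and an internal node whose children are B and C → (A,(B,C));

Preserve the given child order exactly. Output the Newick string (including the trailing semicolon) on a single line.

internal I1 with children ['F', 'J', 'S', 'I0']
  leaf 'F' → 'F'
  leaf 'J' → 'J'
  leaf 'S' → 'S'
  internal I0 with children ['X', 'E', 'P']
    leaf 'X' → 'X'
    leaf 'E' → 'E'
    leaf 'P' → 'P'
  → '(X,E,P)'
→ '(F,J,S,(X,E,P))'
Final: (F,J,S,(X,E,P));

Answer: (F,J,S,(X,E,P));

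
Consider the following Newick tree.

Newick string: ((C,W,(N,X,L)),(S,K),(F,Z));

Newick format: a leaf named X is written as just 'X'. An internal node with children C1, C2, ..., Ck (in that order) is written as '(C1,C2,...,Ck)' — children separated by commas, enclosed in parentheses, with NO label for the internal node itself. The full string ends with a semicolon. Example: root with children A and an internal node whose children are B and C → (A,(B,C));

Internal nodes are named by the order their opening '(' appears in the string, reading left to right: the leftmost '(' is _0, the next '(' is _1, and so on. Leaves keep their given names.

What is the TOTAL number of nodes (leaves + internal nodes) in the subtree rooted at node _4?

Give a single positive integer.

Answer: 3

Derivation:
Newick: ((C,W,(N,X,L)),(S,K),(F,Z));
Locate _4: it is the '(' at position 21 (the 5th '(' reading left to right).
Query: subtree rooted at _4
_4: subtree_size = 1 + 2
  F: subtree_size = 1 + 0
  Z: subtree_size = 1 + 0
Total subtree size of _4: 3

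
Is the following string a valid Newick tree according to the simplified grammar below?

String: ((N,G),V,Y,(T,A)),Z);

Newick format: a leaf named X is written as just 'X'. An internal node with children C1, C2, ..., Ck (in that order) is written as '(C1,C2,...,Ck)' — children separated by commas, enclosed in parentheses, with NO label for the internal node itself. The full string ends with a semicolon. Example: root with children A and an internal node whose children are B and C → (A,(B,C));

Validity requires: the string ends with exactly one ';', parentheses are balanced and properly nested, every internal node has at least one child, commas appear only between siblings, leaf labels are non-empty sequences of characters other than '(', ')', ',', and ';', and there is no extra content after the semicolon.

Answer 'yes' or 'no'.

Input: ((N,G),V,Y,(T,A)),Z);
Paren balance: 3 '(' vs 4 ')' MISMATCH
Ends with single ';': True
Full parse: FAILS (extra content after tree at pos 17)
Valid: False

Answer: no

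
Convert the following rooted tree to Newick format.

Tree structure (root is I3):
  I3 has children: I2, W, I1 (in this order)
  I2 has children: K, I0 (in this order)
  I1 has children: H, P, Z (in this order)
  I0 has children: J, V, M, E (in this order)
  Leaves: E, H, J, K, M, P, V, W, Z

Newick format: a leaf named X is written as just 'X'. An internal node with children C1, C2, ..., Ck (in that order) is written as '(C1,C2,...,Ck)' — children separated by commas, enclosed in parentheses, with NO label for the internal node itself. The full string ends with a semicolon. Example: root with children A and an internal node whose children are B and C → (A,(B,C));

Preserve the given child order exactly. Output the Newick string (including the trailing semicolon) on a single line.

Answer: ((K,(J,V,M,E)),W,(H,P,Z));

Derivation:
internal I3 with children ['I2', 'W', 'I1']
  internal I2 with children ['K', 'I0']
    leaf 'K' → 'K'
    internal I0 with children ['J', 'V', 'M', 'E']
      leaf 'J' → 'J'
      leaf 'V' → 'V'
      leaf 'M' → 'M'
      leaf 'E' → 'E'
    → '(J,V,M,E)'
  → '(K,(J,V,M,E))'
  leaf 'W' → 'W'
  internal I1 with children ['H', 'P', 'Z']
    leaf 'H' → 'H'
    leaf 'P' → 'P'
    leaf 'Z' → 'Z'
  → '(H,P,Z)'
→ '((K,(J,V,M,E)),W,(H,P,Z))'
Final: ((K,(J,V,M,E)),W,(H,P,Z));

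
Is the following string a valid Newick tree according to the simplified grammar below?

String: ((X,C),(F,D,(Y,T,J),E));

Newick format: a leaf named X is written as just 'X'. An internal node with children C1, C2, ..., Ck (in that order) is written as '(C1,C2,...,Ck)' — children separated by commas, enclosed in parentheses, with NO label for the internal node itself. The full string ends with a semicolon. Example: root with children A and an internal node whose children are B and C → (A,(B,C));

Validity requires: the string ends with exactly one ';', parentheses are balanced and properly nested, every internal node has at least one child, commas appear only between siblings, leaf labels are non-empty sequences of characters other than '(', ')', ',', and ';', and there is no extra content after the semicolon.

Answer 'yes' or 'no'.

Answer: yes

Derivation:
Input: ((X,C),(F,D,(Y,T,J),E));
Paren balance: 4 '(' vs 4 ')' OK
Ends with single ';': True
Full parse: OK
Valid: True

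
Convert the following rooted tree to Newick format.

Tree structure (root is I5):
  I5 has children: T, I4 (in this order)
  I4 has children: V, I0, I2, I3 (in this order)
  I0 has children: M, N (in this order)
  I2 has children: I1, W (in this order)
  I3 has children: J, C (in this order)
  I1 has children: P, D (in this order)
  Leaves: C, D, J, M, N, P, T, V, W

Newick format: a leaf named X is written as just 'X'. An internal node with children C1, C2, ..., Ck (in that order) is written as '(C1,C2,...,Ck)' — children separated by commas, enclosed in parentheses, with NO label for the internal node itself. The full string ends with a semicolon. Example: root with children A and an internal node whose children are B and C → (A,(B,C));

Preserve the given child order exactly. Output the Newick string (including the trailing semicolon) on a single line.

internal I5 with children ['T', 'I4']
  leaf 'T' → 'T'
  internal I4 with children ['V', 'I0', 'I2', 'I3']
    leaf 'V' → 'V'
    internal I0 with children ['M', 'N']
      leaf 'M' → 'M'
      leaf 'N' → 'N'
    → '(M,N)'
    internal I2 with children ['I1', 'W']
      internal I1 with children ['P', 'D']
        leaf 'P' → 'P'
        leaf 'D' → 'D'
      → '(P,D)'
      leaf 'W' → 'W'
    → '((P,D),W)'
    internal I3 with children ['J', 'C']
      leaf 'J' → 'J'
      leaf 'C' → 'C'
    → '(J,C)'
  → '(V,(M,N),((P,D),W),(J,C))'
→ '(T,(V,(M,N),((P,D),W),(J,C)))'
Final: (T,(V,(M,N),((P,D),W),(J,C)));

Answer: (T,(V,(M,N),((P,D),W),(J,C)));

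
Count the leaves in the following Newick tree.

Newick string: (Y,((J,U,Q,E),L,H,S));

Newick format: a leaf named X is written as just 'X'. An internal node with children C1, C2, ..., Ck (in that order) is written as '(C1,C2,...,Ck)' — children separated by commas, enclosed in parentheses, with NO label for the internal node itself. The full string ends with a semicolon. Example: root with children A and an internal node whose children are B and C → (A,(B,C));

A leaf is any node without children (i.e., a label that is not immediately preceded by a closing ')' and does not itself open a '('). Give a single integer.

Answer: 8

Derivation:
Newick: (Y,((J,U,Q,E),L,H,S));
Scan left-to-right; a leaf is any maximal label run not followed by '(':
  pos 1: leaf 'Y' → count = 1
  pos 5: leaf 'J' → count = 2
  pos 7: leaf 'U' → count = 3
  pos 9: leaf 'Q' → count = 4
  pos 11: leaf 'E' → count = 5
  pos 14: leaf 'L' → count = 6
  pos 16: leaf 'H' → count = 7
  pos 18: leaf 'S' → count = 8
Total leaves: 8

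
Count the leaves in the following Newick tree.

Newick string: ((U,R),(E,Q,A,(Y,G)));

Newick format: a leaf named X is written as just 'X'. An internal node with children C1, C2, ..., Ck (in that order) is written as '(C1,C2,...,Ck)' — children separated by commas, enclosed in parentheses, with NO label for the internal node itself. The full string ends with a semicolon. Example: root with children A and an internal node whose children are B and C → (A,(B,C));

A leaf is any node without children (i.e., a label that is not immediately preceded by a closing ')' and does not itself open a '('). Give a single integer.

Answer: 7

Derivation:
Newick: ((U,R),(E,Q,A,(Y,G)));
Scan left-to-right; a leaf is any maximal label run not followed by '(':
  pos 2: leaf 'U' → count = 1
  pos 4: leaf 'R' → count = 2
  pos 8: leaf 'E' → count = 3
  pos 10: leaf 'Q' → count = 4
  pos 12: leaf 'A' → count = 5
  pos 15: leaf 'Y' → count = 6
  pos 17: leaf 'G' → count = 7
Total leaves: 7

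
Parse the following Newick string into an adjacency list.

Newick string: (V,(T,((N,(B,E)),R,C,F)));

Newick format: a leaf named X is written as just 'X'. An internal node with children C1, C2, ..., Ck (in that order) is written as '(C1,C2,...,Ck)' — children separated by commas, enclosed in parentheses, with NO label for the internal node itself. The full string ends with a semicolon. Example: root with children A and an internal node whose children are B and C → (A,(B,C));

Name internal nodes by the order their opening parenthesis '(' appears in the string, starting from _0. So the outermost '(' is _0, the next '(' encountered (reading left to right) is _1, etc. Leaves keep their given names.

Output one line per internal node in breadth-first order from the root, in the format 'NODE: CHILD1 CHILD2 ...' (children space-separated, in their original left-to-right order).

Answer: _0: V _1
_1: T _2
_2: _3 R C F
_3: N _4
_4: B E

Derivation:
Input: (V,(T,((N,(B,E)),R,C,F)));
Scanning left-to-right, naming '(' by encounter order:
  pos 0: '(' -> open internal node _0 (depth 1)
  pos 3: '(' -> open internal node _1 (depth 2)
  pos 6: '(' -> open internal node _2 (depth 3)
  pos 7: '(' -> open internal node _3 (depth 4)
  pos 10: '(' -> open internal node _4 (depth 5)
  pos 14: ')' -> close internal node _4 (now at depth 4)
  pos 15: ')' -> close internal node _3 (now at depth 3)
  pos 22: ')' -> close internal node _2 (now at depth 2)
  pos 23: ')' -> close internal node _1 (now at depth 1)
  pos 24: ')' -> close internal node _0 (now at depth 0)
Total internal nodes: 5
BFS adjacency from root:
  _0: V _1
  _1: T _2
  _2: _3 R C F
  _3: N _4
  _4: B E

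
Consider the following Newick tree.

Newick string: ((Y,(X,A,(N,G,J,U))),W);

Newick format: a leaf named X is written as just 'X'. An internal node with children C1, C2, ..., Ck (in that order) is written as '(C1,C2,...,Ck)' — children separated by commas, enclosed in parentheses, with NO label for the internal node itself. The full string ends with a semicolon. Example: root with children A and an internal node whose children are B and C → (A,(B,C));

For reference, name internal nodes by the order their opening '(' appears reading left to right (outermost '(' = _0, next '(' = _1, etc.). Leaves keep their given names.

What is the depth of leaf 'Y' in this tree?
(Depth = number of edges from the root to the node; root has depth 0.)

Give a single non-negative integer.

Answer: 2

Derivation:
Newick: ((Y,(X,A,(N,G,J,U))),W);
Naming internals by '(' encounter order: outermost '(' = _0, next = _1, ...
Query node: Y
Path from root: _0 -> _1 -> Y
Depth of Y: 2 (number of edges from root)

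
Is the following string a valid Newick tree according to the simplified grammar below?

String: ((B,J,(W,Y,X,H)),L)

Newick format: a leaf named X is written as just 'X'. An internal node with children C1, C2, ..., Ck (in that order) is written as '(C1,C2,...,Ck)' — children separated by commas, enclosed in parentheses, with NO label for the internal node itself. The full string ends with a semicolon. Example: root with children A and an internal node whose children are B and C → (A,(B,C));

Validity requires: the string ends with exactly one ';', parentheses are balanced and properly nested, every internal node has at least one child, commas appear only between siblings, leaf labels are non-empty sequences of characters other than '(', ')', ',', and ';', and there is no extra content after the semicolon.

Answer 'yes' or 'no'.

Answer: no

Derivation:
Input: ((B,J,(W,Y,X,H)),L)
Paren balance: 3 '(' vs 3 ')' OK
Ends with single ';': False
Full parse: FAILS (must end with ;)
Valid: False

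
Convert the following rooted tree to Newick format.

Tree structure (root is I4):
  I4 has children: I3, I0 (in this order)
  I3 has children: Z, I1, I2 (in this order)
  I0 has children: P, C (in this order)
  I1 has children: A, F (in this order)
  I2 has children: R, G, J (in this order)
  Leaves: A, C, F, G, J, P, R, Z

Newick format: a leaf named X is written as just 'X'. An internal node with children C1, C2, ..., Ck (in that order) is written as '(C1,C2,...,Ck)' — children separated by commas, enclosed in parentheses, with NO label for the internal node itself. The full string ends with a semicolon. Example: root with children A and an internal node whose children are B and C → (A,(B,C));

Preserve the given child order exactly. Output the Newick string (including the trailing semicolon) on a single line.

Answer: ((Z,(A,F),(R,G,J)),(P,C));

Derivation:
internal I4 with children ['I3', 'I0']
  internal I3 with children ['Z', 'I1', 'I2']
    leaf 'Z' → 'Z'
    internal I1 with children ['A', 'F']
      leaf 'A' → 'A'
      leaf 'F' → 'F'
    → '(A,F)'
    internal I2 with children ['R', 'G', 'J']
      leaf 'R' → 'R'
      leaf 'G' → 'G'
      leaf 'J' → 'J'
    → '(R,G,J)'
  → '(Z,(A,F),(R,G,J))'
  internal I0 with children ['P', 'C']
    leaf 'P' → 'P'
    leaf 'C' → 'C'
  → '(P,C)'
→ '((Z,(A,F),(R,G,J)),(P,C))'
Final: ((Z,(A,F),(R,G,J)),(P,C));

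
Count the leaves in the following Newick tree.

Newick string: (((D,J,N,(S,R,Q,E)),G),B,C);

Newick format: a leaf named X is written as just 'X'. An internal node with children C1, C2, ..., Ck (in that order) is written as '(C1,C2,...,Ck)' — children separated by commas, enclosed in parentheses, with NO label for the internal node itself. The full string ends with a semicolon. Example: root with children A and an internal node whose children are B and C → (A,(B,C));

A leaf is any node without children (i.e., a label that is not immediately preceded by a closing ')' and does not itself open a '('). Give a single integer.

Answer: 10

Derivation:
Newick: (((D,J,N,(S,R,Q,E)),G),B,C);
Scan left-to-right; a leaf is any maximal label run not followed by '(':
  pos 3: leaf 'D' → count = 1
  pos 5: leaf 'J' → count = 2
  pos 7: leaf 'N' → count = 3
  pos 10: leaf 'S' → count = 4
  pos 12: leaf 'R' → count = 5
  pos 14: leaf 'Q' → count = 6
  pos 16: leaf 'E' → count = 7
  pos 20: leaf 'G' → count = 8
  pos 23: leaf 'B' → count = 9
  pos 25: leaf 'C' → count = 10
Total leaves: 10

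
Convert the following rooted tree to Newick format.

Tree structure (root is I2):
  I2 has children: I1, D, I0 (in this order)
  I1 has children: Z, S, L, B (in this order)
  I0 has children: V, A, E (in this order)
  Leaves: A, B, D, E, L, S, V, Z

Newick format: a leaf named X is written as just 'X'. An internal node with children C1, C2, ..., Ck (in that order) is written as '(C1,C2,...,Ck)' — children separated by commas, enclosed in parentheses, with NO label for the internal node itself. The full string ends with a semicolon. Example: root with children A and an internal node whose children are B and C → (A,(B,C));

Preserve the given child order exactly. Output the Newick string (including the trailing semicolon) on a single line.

Answer: ((Z,S,L,B),D,(V,A,E));

Derivation:
internal I2 with children ['I1', 'D', 'I0']
  internal I1 with children ['Z', 'S', 'L', 'B']
    leaf 'Z' → 'Z'
    leaf 'S' → 'S'
    leaf 'L' → 'L'
    leaf 'B' → 'B'
  → '(Z,S,L,B)'
  leaf 'D' → 'D'
  internal I0 with children ['V', 'A', 'E']
    leaf 'V' → 'V'
    leaf 'A' → 'A'
    leaf 'E' → 'E'
  → '(V,A,E)'
→ '((Z,S,L,B),D,(V,A,E))'
Final: ((Z,S,L,B),D,(V,A,E));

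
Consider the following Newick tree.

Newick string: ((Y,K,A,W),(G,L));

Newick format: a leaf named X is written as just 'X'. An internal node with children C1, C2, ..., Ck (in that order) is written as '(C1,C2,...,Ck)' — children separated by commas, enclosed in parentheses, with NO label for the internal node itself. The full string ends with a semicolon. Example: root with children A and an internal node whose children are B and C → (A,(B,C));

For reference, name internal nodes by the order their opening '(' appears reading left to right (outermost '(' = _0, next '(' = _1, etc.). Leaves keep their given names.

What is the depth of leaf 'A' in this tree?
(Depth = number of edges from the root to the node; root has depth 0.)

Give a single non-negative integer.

Answer: 2

Derivation:
Newick: ((Y,K,A,W),(G,L));
Naming internals by '(' encounter order: outermost '(' = _0, next = _1, ...
Query node: A
Path from root: _0 -> _1 -> A
Depth of A: 2 (number of edges from root)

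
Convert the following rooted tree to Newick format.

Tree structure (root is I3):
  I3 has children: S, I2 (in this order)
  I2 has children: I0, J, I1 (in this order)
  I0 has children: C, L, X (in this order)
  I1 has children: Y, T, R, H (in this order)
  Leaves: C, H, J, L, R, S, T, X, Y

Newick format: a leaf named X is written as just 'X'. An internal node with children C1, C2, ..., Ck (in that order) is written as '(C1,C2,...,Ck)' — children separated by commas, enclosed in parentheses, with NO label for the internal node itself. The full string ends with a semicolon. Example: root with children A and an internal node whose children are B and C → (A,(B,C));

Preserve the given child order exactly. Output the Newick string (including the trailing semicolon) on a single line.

Answer: (S,((C,L,X),J,(Y,T,R,H)));

Derivation:
internal I3 with children ['S', 'I2']
  leaf 'S' → 'S'
  internal I2 with children ['I0', 'J', 'I1']
    internal I0 with children ['C', 'L', 'X']
      leaf 'C' → 'C'
      leaf 'L' → 'L'
      leaf 'X' → 'X'
    → '(C,L,X)'
    leaf 'J' → 'J'
    internal I1 with children ['Y', 'T', 'R', 'H']
      leaf 'Y' → 'Y'
      leaf 'T' → 'T'
      leaf 'R' → 'R'
      leaf 'H' → 'H'
    → '(Y,T,R,H)'
  → '((C,L,X),J,(Y,T,R,H))'
→ '(S,((C,L,X),J,(Y,T,R,H)))'
Final: (S,((C,L,X),J,(Y,T,R,H)));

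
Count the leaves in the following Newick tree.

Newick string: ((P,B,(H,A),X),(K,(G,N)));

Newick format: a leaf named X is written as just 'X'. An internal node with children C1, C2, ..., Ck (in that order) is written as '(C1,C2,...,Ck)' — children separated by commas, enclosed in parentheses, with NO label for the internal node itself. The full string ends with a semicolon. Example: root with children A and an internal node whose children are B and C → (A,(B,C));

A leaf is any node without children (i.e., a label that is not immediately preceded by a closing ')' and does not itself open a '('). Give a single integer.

Newick: ((P,B,(H,A),X),(K,(G,N)));
Scan left-to-right; a leaf is any maximal label run not followed by '(':
  pos 2: leaf 'P' → count = 1
  pos 4: leaf 'B' → count = 2
  pos 7: leaf 'H' → count = 3
  pos 9: leaf 'A' → count = 4
  pos 12: leaf 'X' → count = 5
  pos 16: leaf 'K' → count = 6
  pos 19: leaf 'G' → count = 7
  pos 21: leaf 'N' → count = 8
Total leaves: 8

Answer: 8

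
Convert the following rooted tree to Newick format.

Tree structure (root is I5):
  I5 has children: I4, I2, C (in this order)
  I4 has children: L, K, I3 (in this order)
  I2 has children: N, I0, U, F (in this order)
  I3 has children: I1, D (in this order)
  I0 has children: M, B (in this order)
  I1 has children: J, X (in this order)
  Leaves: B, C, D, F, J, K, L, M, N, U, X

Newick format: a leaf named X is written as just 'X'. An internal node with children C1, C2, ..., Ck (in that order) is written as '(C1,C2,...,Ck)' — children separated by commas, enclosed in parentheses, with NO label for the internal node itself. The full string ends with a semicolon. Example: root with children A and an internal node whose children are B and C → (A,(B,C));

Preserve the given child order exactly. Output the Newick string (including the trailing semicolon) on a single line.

internal I5 with children ['I4', 'I2', 'C']
  internal I4 with children ['L', 'K', 'I3']
    leaf 'L' → 'L'
    leaf 'K' → 'K'
    internal I3 with children ['I1', 'D']
      internal I1 with children ['J', 'X']
        leaf 'J' → 'J'
        leaf 'X' → 'X'
      → '(J,X)'
      leaf 'D' → 'D'
    → '((J,X),D)'
  → '(L,K,((J,X),D))'
  internal I2 with children ['N', 'I0', 'U', 'F']
    leaf 'N' → 'N'
    internal I0 with children ['M', 'B']
      leaf 'M' → 'M'
      leaf 'B' → 'B'
    → '(M,B)'
    leaf 'U' → 'U'
    leaf 'F' → 'F'
  → '(N,(M,B),U,F)'
  leaf 'C' → 'C'
→ '((L,K,((J,X),D)),(N,(M,B),U,F),C)'
Final: ((L,K,((J,X),D)),(N,(M,B),U,F),C);

Answer: ((L,K,((J,X),D)),(N,(M,B),U,F),C);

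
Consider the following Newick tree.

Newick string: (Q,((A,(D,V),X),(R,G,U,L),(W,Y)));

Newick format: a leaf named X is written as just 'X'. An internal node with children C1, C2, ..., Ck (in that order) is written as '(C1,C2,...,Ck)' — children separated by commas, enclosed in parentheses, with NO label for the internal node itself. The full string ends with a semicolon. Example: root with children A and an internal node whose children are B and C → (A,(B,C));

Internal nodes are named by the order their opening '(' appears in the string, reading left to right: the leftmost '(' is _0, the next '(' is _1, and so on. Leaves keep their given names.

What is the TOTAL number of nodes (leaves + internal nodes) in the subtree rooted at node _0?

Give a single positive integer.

Answer: 17

Derivation:
Newick: (Q,((A,(D,V),X),(R,G,U,L),(W,Y)));
Locate _0: it is the '(' at position 0 (the 1st '(' reading left to right).
Query: subtree rooted at _0
_0: subtree_size = 1 + 16
  Q: subtree_size = 1 + 0
  _1: subtree_size = 1 + 14
    _2: subtree_size = 1 + 5
      A: subtree_size = 1 + 0
      _3: subtree_size = 1 + 2
        D: subtree_size = 1 + 0
        V: subtree_size = 1 + 0
      X: subtree_size = 1 + 0
    _4: subtree_size = 1 + 4
      R: subtree_size = 1 + 0
      G: subtree_size = 1 + 0
      U: subtree_size = 1 + 0
      L: subtree_size = 1 + 0
    _5: subtree_size = 1 + 2
      W: subtree_size = 1 + 0
      Y: subtree_size = 1 + 0
Total subtree size of _0: 17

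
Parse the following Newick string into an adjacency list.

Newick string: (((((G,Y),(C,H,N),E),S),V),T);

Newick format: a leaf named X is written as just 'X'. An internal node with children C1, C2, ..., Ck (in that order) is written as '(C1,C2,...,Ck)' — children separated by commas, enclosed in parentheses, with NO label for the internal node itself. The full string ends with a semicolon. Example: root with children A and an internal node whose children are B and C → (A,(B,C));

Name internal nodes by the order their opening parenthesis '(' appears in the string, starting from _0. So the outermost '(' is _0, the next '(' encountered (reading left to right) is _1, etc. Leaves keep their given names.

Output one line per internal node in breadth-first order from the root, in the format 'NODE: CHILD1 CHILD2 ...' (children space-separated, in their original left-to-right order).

Input: (((((G,Y),(C,H,N),E),S),V),T);
Scanning left-to-right, naming '(' by encounter order:
  pos 0: '(' -> open internal node _0 (depth 1)
  pos 1: '(' -> open internal node _1 (depth 2)
  pos 2: '(' -> open internal node _2 (depth 3)
  pos 3: '(' -> open internal node _3 (depth 4)
  pos 4: '(' -> open internal node _4 (depth 5)
  pos 8: ')' -> close internal node _4 (now at depth 4)
  pos 10: '(' -> open internal node _5 (depth 5)
  pos 16: ')' -> close internal node _5 (now at depth 4)
  pos 19: ')' -> close internal node _3 (now at depth 3)
  pos 22: ')' -> close internal node _2 (now at depth 2)
  pos 25: ')' -> close internal node _1 (now at depth 1)
  pos 28: ')' -> close internal node _0 (now at depth 0)
Total internal nodes: 6
BFS adjacency from root:
  _0: _1 T
  _1: _2 V
  _2: _3 S
  _3: _4 _5 E
  _4: G Y
  _5: C H N

Answer: _0: _1 T
_1: _2 V
_2: _3 S
_3: _4 _5 E
_4: G Y
_5: C H N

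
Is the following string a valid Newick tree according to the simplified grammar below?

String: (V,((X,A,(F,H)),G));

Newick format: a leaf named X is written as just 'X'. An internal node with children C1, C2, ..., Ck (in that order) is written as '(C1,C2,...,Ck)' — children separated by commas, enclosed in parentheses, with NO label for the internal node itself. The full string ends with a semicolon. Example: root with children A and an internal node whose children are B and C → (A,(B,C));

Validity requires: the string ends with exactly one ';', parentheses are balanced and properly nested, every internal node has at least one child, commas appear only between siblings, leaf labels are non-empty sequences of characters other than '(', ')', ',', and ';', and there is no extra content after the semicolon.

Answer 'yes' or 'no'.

Input: (V,((X,A,(F,H)),G));
Paren balance: 4 '(' vs 4 ')' OK
Ends with single ';': True
Full parse: OK
Valid: True

Answer: yes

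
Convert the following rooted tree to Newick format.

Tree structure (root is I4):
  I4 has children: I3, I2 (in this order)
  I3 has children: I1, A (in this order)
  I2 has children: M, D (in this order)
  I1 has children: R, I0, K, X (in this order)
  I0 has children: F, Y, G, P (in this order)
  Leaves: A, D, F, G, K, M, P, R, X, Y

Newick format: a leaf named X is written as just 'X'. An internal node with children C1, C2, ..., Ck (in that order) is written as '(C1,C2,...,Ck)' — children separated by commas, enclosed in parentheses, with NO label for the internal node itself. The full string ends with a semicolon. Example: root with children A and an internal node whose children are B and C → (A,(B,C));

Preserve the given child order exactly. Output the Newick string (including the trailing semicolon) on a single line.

internal I4 with children ['I3', 'I2']
  internal I3 with children ['I1', 'A']
    internal I1 with children ['R', 'I0', 'K', 'X']
      leaf 'R' → 'R'
      internal I0 with children ['F', 'Y', 'G', 'P']
        leaf 'F' → 'F'
        leaf 'Y' → 'Y'
        leaf 'G' → 'G'
        leaf 'P' → 'P'
      → '(F,Y,G,P)'
      leaf 'K' → 'K'
      leaf 'X' → 'X'
    → '(R,(F,Y,G,P),K,X)'
    leaf 'A' → 'A'
  → '((R,(F,Y,G,P),K,X),A)'
  internal I2 with children ['M', 'D']
    leaf 'M' → 'M'
    leaf 'D' → 'D'
  → '(M,D)'
→ '(((R,(F,Y,G,P),K,X),A),(M,D))'
Final: (((R,(F,Y,G,P),K,X),A),(M,D));

Answer: (((R,(F,Y,G,P),K,X),A),(M,D));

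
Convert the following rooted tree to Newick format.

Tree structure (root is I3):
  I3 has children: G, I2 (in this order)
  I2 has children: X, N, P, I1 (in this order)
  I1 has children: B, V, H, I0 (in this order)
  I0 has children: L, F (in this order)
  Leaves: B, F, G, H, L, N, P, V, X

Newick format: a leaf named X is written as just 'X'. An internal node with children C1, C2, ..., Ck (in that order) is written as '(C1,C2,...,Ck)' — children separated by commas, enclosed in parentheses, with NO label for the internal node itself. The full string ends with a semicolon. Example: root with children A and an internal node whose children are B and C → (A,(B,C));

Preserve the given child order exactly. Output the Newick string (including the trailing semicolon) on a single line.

Answer: (G,(X,N,P,(B,V,H,(L,F))));

Derivation:
internal I3 with children ['G', 'I2']
  leaf 'G' → 'G'
  internal I2 with children ['X', 'N', 'P', 'I1']
    leaf 'X' → 'X'
    leaf 'N' → 'N'
    leaf 'P' → 'P'
    internal I1 with children ['B', 'V', 'H', 'I0']
      leaf 'B' → 'B'
      leaf 'V' → 'V'
      leaf 'H' → 'H'
      internal I0 with children ['L', 'F']
        leaf 'L' → 'L'
        leaf 'F' → 'F'
      → '(L,F)'
    → '(B,V,H,(L,F))'
  → '(X,N,P,(B,V,H,(L,F)))'
→ '(G,(X,N,P,(B,V,H,(L,F))))'
Final: (G,(X,N,P,(B,V,H,(L,F))));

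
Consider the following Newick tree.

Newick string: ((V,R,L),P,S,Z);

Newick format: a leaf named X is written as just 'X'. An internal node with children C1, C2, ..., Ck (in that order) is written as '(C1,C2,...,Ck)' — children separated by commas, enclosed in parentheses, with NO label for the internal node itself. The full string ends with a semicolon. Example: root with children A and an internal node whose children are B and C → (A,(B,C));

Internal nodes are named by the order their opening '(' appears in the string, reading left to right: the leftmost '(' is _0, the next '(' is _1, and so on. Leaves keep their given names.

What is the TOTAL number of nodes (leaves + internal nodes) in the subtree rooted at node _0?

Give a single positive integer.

Newick: ((V,R,L),P,S,Z);
Locate _0: it is the '(' at position 0 (the 1st '(' reading left to right).
Query: subtree rooted at _0
_0: subtree_size = 1 + 7
  _1: subtree_size = 1 + 3
    V: subtree_size = 1 + 0
    R: subtree_size = 1 + 0
    L: subtree_size = 1 + 0
  P: subtree_size = 1 + 0
  S: subtree_size = 1 + 0
  Z: subtree_size = 1 + 0
Total subtree size of _0: 8

Answer: 8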